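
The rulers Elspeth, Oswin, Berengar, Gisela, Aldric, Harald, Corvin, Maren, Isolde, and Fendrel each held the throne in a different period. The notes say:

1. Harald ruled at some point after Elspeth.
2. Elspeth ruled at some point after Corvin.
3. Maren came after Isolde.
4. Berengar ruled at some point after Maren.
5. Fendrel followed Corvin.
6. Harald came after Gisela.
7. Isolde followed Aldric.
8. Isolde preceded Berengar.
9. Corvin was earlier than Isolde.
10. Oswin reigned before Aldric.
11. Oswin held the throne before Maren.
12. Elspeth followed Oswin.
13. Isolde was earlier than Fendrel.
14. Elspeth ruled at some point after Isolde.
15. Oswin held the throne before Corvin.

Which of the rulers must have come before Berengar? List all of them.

Directly stated before Berengar: Isolde and Maren.
Aldric reaches Berengar via Aldric → Isolde → Berengar.
Corvin reaches Berengar via Corvin → Isolde → Berengar.
Oswin reaches Berengar via Oswin → Maren → Berengar.

Aldric, Corvin, Isolde, Maren, Oswin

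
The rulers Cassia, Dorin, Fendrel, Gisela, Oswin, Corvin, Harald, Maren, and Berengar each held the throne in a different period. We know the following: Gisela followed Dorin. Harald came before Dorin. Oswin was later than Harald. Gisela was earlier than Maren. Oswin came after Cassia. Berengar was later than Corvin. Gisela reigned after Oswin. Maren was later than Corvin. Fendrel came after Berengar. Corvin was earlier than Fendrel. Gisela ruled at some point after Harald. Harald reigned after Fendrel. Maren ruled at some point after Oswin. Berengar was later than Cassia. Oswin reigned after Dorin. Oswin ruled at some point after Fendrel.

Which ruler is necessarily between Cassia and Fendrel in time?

Berengar

Tracing the constraints gives Cassia → Berengar → Fendrel, so Berengar sits after Cassia and before Fendrel.
No other ruler is forced both after Cassia and before Fendrel.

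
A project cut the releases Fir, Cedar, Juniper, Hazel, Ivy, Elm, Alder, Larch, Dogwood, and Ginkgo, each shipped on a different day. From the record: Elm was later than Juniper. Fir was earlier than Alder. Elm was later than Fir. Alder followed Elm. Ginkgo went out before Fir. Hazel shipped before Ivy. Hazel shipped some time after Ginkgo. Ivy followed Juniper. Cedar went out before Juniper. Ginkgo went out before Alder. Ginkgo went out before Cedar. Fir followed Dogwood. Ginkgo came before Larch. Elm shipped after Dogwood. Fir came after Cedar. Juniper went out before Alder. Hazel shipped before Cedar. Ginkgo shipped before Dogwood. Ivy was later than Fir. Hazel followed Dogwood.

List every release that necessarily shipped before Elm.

Directly stated before Elm: Dogwood, Fir, and Juniper.
Cedar reaches Elm via Cedar → Juniper → Elm.
Ginkgo reaches Elm via Ginkgo → Dogwood → Elm.
Hazel reaches Elm via Hazel → Cedar → Juniper → Elm.

Cedar, Dogwood, Fir, Ginkgo, Hazel, Juniper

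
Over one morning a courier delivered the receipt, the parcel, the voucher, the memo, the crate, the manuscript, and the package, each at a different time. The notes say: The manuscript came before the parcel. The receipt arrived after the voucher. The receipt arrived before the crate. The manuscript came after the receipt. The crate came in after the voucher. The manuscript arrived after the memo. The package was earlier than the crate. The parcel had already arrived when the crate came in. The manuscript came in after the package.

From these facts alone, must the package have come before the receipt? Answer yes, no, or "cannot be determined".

cannot be determined

No chain of stated constraints runs from the package to the receipt, and none runs from the receipt to the package either.
So the relative order of the package and the receipt is not fixed by the given facts.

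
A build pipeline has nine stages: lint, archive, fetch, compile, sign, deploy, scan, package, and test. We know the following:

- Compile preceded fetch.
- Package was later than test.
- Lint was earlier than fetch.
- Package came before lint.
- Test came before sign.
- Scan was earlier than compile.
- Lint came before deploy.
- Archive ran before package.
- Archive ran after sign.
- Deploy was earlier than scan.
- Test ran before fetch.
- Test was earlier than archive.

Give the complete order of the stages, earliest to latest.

test, sign, archive, package, lint, deploy, scan, compile, fetch

The constraints fix every adjacent pair, so only one ordering works:
test → sign → archive → package → lint → deploy → scan → compile → fetch.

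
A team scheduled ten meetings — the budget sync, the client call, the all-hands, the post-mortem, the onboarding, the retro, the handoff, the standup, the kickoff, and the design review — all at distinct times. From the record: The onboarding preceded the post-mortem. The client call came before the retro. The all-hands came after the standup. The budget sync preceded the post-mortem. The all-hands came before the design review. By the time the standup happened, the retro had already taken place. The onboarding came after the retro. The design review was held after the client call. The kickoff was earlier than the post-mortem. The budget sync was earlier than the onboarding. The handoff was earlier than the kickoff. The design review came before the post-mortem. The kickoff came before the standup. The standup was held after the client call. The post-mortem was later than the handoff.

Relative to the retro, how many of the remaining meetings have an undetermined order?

3

Forced before the retro: the client call; forced after the retro: the all-hands, the design review, the onboarding, the post-mortem, and the standup.
That leaves the budget sync, the handoff, and the kickoff with no forced order relative to the retro — 3.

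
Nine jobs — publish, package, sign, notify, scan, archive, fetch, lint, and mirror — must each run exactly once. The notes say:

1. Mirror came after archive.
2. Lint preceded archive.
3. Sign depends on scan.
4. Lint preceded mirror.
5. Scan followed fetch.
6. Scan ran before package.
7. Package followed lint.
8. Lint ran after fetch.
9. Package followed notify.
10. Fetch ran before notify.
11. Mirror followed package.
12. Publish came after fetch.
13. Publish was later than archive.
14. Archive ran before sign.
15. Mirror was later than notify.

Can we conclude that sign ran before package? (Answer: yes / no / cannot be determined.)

No chain of stated constraints runs from sign to package, and none runs from package to sign either.
So the relative order of sign and package is not fixed by the given facts.

cannot be determined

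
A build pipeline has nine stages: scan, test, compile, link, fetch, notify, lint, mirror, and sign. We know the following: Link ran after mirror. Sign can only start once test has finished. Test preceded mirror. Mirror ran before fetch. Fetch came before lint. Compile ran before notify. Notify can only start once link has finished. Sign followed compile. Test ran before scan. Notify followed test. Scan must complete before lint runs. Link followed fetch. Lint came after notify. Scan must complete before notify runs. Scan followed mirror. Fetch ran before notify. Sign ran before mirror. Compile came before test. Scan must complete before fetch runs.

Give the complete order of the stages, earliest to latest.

The constraints fix every adjacent pair, so only one ordering works:
compile → test → sign → mirror → scan → fetch → link → notify → lint.

compile, test, sign, mirror, scan, fetch, link, notify, lint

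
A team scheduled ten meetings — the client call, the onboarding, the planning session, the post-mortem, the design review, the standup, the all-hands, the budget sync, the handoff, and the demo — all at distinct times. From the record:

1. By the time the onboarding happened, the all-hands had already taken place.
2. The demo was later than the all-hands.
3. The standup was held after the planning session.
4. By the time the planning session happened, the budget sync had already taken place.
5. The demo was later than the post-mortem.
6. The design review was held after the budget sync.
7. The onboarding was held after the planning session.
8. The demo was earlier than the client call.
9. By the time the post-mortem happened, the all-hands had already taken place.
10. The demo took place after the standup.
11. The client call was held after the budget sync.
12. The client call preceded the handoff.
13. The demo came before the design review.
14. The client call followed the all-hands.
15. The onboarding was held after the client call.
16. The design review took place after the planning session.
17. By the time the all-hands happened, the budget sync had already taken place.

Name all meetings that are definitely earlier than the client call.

Directly stated before the client call: the all-hands, the budget sync, and the demo.
The planning session reaches the client call via the planning session → the standup → the demo → the client call.
The post-mortem reaches the client call via the post-mortem → the demo → the client call.
The standup reaches the client call via the standup → the demo → the client call.
No chain forces the design review (or any of the others) ahead of the client call.

the all-hands, the budget sync, the demo, the planning session, the post-mortem, the standup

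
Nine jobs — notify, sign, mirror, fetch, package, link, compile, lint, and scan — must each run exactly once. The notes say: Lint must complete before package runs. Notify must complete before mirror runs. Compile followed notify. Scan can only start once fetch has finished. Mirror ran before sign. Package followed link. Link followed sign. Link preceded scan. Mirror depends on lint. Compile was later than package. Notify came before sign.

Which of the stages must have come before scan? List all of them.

Directly stated before scan: fetch and link.
Lint reaches scan via lint → mirror → sign → link → scan.
Mirror reaches scan via mirror → sign → link → scan.
Notify reaches scan via notify → sign → link → scan.
Likewise sign reaches scan by chaining the stated constraints.
No chain forces package (or any of the others) ahead of scan.

fetch, link, lint, mirror, notify, sign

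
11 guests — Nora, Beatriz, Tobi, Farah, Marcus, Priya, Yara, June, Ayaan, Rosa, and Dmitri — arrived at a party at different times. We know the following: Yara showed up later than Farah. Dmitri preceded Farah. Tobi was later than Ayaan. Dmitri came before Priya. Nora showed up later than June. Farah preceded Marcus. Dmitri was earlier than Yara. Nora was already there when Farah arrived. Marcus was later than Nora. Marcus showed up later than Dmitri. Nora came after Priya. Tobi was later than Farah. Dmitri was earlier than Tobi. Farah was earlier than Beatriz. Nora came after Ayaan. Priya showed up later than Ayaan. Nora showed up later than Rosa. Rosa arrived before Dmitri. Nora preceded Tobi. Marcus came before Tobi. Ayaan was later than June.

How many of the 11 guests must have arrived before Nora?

Directly stated before Nora: Ayaan, June, Priya, and Rosa.
Dmitri reaches Nora via Dmitri → Priya → Nora.
That's Ayaan, Dmitri, June, Priya, and Rosa — 5 in all.

5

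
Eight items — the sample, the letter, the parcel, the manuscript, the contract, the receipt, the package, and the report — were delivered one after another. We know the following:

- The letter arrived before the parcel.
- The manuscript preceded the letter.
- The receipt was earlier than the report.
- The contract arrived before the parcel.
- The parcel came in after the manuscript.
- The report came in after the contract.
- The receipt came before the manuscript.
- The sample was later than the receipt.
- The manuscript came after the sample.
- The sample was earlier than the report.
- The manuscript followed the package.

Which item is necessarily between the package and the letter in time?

Tracing the constraints gives the package → the manuscript → the letter, so the manuscript sits after the package and before the letter.
No other item is forced both after the package and before the letter.

the manuscript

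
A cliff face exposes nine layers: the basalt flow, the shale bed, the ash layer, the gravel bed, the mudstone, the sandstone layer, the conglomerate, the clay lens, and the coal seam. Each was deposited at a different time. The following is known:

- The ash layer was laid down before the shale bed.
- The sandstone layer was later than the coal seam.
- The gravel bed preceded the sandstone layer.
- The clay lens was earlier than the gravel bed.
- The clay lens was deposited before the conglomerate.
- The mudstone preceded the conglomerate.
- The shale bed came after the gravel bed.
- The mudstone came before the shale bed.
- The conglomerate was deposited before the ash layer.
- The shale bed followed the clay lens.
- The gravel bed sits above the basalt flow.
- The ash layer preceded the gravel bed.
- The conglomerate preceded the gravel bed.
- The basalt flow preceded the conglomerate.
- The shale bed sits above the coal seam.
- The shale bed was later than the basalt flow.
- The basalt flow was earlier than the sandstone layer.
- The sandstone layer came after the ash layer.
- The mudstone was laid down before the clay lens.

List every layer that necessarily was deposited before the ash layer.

Directly stated before the ash layer: the conglomerate.
The basalt flow reaches the ash layer via the basalt flow → the conglomerate → the ash layer.
The clay lens reaches the ash layer via the clay lens → the conglomerate → the ash layer.
The mudstone reaches the ash layer via the mudstone → the conglomerate → the ash layer.

the basalt flow, the clay lens, the conglomerate, the mudstone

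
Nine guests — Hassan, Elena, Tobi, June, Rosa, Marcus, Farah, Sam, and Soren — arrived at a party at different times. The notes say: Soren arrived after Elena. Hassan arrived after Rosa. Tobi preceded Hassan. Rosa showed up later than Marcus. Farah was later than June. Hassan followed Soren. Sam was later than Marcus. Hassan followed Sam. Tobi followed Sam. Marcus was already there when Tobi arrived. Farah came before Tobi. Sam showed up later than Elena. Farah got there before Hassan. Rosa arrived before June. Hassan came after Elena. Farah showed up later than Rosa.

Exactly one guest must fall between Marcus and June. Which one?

Rosa

Tracing the constraints gives Marcus → Rosa → June, so Rosa sits after Marcus and before June.
No other guest is forced both after Marcus and before June.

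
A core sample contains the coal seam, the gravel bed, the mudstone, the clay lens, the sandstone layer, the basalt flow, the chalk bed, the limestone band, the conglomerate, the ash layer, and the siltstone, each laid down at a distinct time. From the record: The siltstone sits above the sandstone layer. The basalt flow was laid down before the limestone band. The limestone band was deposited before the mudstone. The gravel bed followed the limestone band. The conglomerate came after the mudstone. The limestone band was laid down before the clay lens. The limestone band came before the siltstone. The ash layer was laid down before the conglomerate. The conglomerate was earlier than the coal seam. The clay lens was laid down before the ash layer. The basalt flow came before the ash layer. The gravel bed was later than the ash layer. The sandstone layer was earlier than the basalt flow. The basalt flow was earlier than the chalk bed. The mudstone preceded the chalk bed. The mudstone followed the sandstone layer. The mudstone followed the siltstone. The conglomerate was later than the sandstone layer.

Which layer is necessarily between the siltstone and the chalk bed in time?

the mudstone

Tracing the constraints gives the siltstone → the mudstone → the chalk bed, so the mudstone sits after the siltstone and before the chalk bed.
No other layer is forced both after the siltstone and before the chalk bed.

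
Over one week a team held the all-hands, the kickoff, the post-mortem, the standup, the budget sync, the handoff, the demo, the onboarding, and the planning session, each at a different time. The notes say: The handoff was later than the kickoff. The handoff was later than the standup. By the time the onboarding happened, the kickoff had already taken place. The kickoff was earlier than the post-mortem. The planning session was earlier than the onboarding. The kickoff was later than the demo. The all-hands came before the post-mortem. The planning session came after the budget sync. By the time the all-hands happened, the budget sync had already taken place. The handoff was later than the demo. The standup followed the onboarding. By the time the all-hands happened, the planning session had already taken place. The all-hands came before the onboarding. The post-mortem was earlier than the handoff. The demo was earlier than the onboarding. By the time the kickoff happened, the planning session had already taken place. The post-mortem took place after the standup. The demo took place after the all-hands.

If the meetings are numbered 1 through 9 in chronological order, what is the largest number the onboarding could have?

The onboarding must come before the handoff, the post-mortem, and the standup — 3 meetings forced after it.
Everything else can be placed before the onboarding in some valid order, so the onboarding can sit as late as position 9 − 3 = 6.

6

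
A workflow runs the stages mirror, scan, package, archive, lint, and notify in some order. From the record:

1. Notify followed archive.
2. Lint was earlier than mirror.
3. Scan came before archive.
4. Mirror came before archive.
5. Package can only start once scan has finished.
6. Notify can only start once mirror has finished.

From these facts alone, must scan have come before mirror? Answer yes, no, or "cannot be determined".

cannot be determined

No chain of stated constraints runs from scan to mirror, and none runs from mirror to scan either.
So the relative order of scan and mirror is not fixed by the given facts.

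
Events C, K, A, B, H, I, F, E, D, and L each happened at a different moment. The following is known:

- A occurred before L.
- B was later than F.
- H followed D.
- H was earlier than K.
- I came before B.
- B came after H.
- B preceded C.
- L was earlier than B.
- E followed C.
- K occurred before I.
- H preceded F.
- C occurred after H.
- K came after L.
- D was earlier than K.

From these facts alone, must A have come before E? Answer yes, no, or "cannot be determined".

yes

Chain the constraints: A → L → B → C → E. Each link is directly stated, so A comes before E.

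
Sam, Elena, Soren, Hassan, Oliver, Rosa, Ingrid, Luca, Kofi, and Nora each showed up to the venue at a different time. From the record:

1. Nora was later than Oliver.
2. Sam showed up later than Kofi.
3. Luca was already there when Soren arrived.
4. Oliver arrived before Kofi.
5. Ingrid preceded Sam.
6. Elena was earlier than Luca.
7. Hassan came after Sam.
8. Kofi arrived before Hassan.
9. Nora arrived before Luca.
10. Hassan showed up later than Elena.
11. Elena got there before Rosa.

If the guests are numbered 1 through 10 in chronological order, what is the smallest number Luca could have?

Elena, Nora, and Oliver must all come before Luca — 3 forced predecessors.
Nothing else is forced ahead of Luca, so their earliest slot is position 3 + 1 = 4.

4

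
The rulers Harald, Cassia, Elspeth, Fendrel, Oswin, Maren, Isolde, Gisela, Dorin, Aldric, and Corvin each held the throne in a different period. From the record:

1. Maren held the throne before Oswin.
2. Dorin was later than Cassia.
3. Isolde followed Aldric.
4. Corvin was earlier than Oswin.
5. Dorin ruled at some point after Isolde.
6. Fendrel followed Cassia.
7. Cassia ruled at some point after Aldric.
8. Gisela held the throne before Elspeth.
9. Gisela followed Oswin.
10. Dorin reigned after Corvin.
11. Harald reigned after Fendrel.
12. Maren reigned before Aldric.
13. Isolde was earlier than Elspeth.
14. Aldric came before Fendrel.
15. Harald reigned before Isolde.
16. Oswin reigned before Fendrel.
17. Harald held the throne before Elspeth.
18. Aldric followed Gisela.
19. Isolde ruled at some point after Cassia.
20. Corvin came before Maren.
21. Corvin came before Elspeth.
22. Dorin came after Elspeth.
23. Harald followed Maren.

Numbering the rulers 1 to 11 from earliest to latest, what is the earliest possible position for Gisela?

Corvin, Maren, and Oswin must all come before Gisela — 3 forced predecessors.
Nothing else is forced ahead of Gisela, so their earliest slot is position 3 + 1 = 4.

4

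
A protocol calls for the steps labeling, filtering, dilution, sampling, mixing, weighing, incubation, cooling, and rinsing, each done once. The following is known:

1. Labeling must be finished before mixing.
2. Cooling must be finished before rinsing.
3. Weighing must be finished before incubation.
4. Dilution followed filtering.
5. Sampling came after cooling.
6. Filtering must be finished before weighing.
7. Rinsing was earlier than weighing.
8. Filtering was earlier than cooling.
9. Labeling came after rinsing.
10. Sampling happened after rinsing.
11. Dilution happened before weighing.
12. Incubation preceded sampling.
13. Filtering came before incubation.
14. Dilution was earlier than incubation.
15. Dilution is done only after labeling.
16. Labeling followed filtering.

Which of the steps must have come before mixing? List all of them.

Directly stated before mixing: labeling.
Cooling reaches mixing via cooling → rinsing → labeling → mixing.
Filtering reaches mixing via filtering → labeling → mixing.
Rinsing reaches mixing via rinsing → labeling → mixing.

cooling, filtering, labeling, rinsing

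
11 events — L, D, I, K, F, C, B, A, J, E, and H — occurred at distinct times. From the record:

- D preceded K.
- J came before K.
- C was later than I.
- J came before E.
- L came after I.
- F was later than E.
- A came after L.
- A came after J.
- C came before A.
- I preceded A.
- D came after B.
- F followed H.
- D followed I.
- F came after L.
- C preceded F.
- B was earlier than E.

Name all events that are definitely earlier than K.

Directly stated before K: D and J.
B reaches K via B → D → K.
I reaches K via I → D → K.
No chain forces H (or any of the others) ahead of K.

B, D, I, J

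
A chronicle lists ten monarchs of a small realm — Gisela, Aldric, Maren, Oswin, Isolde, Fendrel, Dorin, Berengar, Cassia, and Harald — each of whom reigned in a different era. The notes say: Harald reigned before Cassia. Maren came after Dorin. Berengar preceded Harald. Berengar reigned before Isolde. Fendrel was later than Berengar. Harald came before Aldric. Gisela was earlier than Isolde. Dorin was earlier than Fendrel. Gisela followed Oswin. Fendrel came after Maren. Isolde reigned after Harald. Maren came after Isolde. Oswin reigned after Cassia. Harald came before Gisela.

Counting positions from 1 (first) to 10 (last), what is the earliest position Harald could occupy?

Berengar must come before Harald — 1 forced predecessor.
Nothing else is forced ahead of Harald, so their earliest slot is position 1 + 1 = 2.

2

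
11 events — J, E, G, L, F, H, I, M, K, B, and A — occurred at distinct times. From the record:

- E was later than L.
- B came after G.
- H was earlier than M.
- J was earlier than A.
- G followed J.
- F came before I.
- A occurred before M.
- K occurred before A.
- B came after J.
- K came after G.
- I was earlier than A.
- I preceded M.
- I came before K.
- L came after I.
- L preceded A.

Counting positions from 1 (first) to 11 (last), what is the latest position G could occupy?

G must come before A, B, K, and M — 4 events forced after it.
Everything else can be placed before G in some valid order, so G can sit as late as position 11 − 4 = 7.

7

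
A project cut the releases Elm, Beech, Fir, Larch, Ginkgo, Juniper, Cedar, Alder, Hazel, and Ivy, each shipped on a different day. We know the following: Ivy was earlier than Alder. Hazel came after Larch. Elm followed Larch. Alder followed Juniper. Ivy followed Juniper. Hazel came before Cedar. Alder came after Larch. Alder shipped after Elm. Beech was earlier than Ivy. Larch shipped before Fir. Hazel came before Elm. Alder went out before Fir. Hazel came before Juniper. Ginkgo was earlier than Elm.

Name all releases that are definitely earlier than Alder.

Beech, Elm, Ginkgo, Hazel, Ivy, Juniper, Larch

Directly stated before Alder: Elm, Ivy, Juniper, and Larch.
Beech reaches Alder via Beech → Ivy → Alder.
Ginkgo reaches Alder via Ginkgo → Elm → Alder.
Hazel reaches Alder via Hazel → Elm → Alder.
No chain forces Cedar (or any of the others) ahead of Alder.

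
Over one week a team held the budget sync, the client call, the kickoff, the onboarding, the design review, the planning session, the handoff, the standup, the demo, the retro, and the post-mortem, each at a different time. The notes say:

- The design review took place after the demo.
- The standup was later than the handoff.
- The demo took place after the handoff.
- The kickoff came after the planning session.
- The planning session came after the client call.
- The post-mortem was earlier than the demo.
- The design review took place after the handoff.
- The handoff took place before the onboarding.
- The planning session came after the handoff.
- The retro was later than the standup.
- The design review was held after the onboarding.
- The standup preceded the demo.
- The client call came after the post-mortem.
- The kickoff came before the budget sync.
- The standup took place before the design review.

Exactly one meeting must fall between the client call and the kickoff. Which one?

the planning session

Tracing the constraints gives the client call → the planning session → the kickoff, so the planning session sits after the client call and before the kickoff.
No other meeting is forced both after the client call and before the kickoff.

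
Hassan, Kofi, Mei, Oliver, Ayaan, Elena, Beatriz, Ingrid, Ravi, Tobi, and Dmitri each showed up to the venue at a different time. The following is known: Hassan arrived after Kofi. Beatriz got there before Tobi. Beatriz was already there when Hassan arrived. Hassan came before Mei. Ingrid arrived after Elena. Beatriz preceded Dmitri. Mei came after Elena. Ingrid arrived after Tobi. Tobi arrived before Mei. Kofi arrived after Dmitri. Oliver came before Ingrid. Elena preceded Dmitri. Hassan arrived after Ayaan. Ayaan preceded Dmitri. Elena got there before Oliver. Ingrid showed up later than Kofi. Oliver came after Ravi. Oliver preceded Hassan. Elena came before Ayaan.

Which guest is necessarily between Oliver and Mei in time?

Hassan

Tracing the constraints gives Oliver → Hassan → Mei, so Hassan sits after Oliver and before Mei.
No other guest is forced both after Oliver and before Mei.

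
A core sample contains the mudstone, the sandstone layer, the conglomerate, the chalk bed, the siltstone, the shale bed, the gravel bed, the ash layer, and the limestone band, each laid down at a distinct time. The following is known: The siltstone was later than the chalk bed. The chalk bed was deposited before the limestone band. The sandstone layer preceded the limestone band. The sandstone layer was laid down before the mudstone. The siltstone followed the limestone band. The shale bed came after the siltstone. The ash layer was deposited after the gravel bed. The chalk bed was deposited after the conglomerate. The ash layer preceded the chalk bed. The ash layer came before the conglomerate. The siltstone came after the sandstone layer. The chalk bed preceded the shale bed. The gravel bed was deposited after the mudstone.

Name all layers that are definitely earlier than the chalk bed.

Directly stated before the chalk bed: the ash layer and the conglomerate.
The gravel bed reaches the chalk bed via the gravel bed → the ash layer → the chalk bed.
The mudstone reaches the chalk bed via the mudstone → the gravel bed → the ash layer → the chalk bed.
The sandstone layer reaches the chalk bed via the sandstone layer → the mudstone → the gravel bed → the ash layer → the chalk bed.
No chain forces the siltstone (or any of the others) ahead of the chalk bed.

the ash layer, the conglomerate, the gravel bed, the mudstone, the sandstone layer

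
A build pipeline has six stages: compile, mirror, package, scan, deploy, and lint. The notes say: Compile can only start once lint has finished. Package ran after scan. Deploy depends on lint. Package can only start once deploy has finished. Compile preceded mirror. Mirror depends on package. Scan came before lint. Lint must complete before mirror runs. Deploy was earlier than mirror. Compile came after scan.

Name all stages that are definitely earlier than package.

Directly stated before package: deploy and scan.
Lint reaches package via lint → deploy → package.
No chain forces mirror (or any of the others) ahead of package.

deploy, lint, scan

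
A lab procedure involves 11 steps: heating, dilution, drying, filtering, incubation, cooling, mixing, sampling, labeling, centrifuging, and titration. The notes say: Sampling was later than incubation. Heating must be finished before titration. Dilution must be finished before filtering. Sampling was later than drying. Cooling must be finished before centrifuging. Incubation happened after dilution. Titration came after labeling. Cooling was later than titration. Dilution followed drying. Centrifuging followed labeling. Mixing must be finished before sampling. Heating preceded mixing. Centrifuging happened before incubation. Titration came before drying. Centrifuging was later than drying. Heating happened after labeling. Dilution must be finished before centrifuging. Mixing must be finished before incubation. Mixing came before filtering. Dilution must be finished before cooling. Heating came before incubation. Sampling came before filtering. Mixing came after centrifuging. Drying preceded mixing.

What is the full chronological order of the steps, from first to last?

labeling, heating, titration, drying, dilution, cooling, centrifuging, mixing, incubation, sampling, filtering

The constraints fix every adjacent pair, so only one ordering works:
labeling → heating → titration → drying → dilution → cooling → centrifuging → mixing → incubation → sampling → filtering.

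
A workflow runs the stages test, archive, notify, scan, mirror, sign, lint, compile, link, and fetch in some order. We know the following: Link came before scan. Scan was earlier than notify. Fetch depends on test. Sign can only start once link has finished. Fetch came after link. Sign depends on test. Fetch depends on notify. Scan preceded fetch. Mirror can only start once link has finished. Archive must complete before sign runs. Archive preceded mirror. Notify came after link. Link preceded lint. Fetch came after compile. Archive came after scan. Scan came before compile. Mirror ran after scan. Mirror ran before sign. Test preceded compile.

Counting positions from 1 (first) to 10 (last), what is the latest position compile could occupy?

Compile must come before fetch — 1 stage forced after it.
Everything else can be placed before compile in some valid order, so compile can sit as late as position 10 − 1 = 9.

9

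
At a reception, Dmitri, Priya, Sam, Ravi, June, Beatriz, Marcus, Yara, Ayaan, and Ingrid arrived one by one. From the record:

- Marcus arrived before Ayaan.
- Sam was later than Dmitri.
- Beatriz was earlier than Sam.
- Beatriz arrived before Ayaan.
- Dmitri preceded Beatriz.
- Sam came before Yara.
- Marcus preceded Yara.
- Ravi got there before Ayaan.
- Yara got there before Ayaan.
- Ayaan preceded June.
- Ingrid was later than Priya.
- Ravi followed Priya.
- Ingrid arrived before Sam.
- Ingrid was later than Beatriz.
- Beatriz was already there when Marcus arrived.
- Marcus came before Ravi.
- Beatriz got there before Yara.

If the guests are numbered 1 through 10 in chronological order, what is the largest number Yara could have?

Yara must come before Ayaan and June — 2 guests forced after them.
Everything else can be placed before Yara in some valid order, so Yara can sit as late as position 10 − 2 = 8.

8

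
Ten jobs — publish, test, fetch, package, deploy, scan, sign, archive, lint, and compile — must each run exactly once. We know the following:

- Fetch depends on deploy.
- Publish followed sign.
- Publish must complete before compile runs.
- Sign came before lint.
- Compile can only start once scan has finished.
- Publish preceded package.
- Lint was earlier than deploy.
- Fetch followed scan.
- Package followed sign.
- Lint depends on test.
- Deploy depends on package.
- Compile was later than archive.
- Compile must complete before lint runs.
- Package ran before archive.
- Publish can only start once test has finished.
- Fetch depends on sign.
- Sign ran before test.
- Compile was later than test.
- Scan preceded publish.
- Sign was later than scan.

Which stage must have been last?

fetch

Every other stage has a chain of constraints placing it before fetch, so fetch is last.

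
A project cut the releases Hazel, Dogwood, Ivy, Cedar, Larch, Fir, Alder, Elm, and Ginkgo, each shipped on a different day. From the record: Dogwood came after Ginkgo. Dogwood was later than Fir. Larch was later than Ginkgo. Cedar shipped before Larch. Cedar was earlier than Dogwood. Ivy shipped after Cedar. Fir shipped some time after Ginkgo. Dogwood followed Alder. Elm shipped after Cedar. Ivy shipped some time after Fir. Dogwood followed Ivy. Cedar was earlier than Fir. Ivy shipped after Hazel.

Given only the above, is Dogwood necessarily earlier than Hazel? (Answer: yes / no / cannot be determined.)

no

Tracing the constraints gives Hazel → Ivy → Dogwood, so Hazel must come before Dogwood.
That means Dogwood cannot be before Hazel.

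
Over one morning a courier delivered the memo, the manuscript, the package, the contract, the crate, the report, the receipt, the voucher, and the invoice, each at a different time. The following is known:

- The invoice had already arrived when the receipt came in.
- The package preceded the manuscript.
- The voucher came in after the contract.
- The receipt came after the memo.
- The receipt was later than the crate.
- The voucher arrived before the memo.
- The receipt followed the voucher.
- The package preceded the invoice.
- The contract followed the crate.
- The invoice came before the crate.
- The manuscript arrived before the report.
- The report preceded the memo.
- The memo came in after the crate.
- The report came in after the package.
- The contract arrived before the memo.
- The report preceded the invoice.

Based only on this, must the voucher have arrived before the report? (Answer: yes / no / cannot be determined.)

Tracing the constraints gives the report → the invoice → the crate → the contract → the voucher, so the report must come before the voucher.
That means the voucher cannot be before the report.

no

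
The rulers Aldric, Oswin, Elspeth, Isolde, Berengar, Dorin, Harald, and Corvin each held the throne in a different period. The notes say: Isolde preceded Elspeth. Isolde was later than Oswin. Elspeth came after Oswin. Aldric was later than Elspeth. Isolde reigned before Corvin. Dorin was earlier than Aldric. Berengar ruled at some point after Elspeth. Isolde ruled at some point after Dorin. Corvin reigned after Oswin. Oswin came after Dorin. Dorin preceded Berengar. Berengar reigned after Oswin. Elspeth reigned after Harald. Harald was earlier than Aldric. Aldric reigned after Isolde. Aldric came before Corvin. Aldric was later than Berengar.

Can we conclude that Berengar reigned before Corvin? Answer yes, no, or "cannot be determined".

Chain the constraints: Berengar → Aldric → Corvin. Each link is directly stated, so Berengar comes before Corvin.

yes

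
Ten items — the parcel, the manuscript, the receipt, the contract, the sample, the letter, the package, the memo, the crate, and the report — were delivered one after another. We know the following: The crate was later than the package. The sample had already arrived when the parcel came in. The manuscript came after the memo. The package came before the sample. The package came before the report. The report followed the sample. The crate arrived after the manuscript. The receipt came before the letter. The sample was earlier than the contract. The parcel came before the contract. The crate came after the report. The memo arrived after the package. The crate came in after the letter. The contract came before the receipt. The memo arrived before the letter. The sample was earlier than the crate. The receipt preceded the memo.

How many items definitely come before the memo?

5

Directly stated before the memo: the package and the receipt.
The contract reaches the memo via the contract → the receipt → the memo.
The parcel reaches the memo via the parcel → the contract → the receipt → the memo.
The sample reaches the memo via the sample → the contract → the receipt → the memo.
No chain forces the report (or any of the others) ahead of the memo.
That's the contract, the package, the parcel, the receipt, and the sample — 5 in all.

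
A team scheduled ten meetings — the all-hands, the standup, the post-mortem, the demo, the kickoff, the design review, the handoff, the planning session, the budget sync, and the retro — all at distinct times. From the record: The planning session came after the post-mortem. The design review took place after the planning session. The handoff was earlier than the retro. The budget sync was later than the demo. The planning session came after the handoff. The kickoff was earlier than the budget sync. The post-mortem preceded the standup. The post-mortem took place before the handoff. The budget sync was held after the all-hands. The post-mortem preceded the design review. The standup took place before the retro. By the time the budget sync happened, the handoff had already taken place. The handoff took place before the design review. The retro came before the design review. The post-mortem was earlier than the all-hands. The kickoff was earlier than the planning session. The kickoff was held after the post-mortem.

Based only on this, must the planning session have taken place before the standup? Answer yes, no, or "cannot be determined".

cannot be determined

No chain of stated constraints runs from the planning session to the standup, and none runs from the standup to the planning session either.
So the relative order of the planning session and the standup is not fixed by the given facts.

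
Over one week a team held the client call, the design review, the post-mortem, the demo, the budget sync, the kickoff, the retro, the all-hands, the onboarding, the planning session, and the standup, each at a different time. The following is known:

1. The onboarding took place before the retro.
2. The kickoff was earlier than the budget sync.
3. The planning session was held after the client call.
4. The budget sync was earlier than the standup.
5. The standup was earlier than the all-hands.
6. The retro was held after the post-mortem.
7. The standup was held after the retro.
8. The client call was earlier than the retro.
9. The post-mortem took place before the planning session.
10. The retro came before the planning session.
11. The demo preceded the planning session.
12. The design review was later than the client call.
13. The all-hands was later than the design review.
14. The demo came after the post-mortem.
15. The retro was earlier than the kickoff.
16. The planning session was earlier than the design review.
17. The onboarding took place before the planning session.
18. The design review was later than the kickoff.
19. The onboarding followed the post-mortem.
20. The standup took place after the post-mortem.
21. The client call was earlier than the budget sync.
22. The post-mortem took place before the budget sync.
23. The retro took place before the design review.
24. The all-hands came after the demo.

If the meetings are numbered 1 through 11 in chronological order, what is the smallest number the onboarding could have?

The post-mortem must come before the onboarding — 1 forced predecessor.
Nothing else is forced ahead of the onboarding, so its earliest slot is position 1 + 1 = 2.

2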